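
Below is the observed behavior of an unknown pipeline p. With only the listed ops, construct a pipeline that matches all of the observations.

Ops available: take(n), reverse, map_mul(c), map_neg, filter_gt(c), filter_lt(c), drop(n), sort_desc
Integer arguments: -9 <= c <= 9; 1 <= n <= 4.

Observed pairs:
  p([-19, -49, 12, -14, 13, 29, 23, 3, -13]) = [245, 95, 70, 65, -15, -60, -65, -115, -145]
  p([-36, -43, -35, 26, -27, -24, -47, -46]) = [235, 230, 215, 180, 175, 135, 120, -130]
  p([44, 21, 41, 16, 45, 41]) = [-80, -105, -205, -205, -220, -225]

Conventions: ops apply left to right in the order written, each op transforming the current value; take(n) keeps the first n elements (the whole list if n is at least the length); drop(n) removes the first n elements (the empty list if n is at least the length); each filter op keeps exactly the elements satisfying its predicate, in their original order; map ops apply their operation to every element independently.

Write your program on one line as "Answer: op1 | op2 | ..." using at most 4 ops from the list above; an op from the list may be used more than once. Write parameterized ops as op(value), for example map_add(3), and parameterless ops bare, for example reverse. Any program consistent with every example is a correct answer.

sort_desc | map_neg | reverse | map_mul(5)

Check, running the answer program on each example:
  [-19, -49, 12, -14, 13, 29, 23, 3, -13] -> [29, 23, 13, 12, 3, -13, -14, -19, -49] -> [-29, -23, -13, -12, -3, 13, 14, 19, 49] -> [49, 19, 14, 13, -3, -12, -13, -23, -29] -> [245, 95, 70, 65, -15, -60, -65, -115, -145]
  [-36, -43, -35, 26, -27, -24, -47, -46] -> [26, -24, -27, -35, -36, -43, -46, -47] -> [-26, 24, 27, 35, 36, 43, 46, 47] -> [47, 46, 43, 36, 35, 27, 24, -26] -> [235, 230, 215, 180, 175, 135, 120, -130]
  [44, 21, 41, 16, 45, 41] -> [45, 44, 41, 41, 21, 16] -> [-45, -44, -41, -41, -21, -16] -> [-16, -21, -41, -41, -44, -45] -> [-80, -105, -205, -205, -220, -225]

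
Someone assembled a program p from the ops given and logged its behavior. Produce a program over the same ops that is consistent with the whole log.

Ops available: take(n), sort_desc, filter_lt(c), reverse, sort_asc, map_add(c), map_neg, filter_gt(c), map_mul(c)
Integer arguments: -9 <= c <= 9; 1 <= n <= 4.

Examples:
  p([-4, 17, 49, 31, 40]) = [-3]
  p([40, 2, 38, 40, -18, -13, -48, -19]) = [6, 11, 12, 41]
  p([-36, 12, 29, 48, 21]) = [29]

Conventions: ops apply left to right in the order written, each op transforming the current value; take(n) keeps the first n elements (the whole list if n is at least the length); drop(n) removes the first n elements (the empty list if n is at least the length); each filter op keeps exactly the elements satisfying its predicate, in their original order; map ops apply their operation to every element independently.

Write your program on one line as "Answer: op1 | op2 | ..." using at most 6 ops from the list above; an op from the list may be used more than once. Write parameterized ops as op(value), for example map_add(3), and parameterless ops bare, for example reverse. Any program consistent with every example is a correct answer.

filter_lt(7) | sort_asc | sort_desc | map_add(7) | map_neg | filter_gt(-7)

Check, running the answer program on each example:
  [-4, 17, 49, 31, 40] -> [-4] -> [-4] -> [-4] -> [3] -> [-3] -> [-3]
  [40, 2, 38, 40, -18, -13, -48, -19] -> [2, -18, -13, -48, -19] -> [-48, -19, -18, -13, 2] -> [2, -13, -18, -19, -48] -> [9, -6, -11, -12, -41] -> [-9, 6, 11, 12, 41] -> [6, 11, 12, 41]
  [-36, 12, 29, 48, 21] -> [-36] -> [-36] -> [-36] -> [-29] -> [29] -> [29]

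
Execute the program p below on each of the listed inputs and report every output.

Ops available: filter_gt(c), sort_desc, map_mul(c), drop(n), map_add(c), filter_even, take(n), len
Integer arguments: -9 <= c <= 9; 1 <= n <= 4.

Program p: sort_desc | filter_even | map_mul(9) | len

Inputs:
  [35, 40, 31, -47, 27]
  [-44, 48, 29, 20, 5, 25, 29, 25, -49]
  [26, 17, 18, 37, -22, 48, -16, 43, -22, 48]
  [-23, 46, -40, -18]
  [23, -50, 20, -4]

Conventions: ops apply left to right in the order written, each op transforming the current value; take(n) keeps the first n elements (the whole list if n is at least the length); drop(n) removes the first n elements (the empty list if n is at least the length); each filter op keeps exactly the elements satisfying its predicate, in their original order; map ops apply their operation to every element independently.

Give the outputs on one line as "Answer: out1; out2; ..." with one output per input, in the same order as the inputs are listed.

Execution, op by op:
  [35, 40, 31, -47, 27] -> [40, 35, 31, 27, -47] -> [40] -> [360] -> 1
  [-44, 48, 29, 20, 5, 25, 29, 25, -49] -> [48, 29, 29, 25, 25, 20, 5, -44, -49] -> [48, 20, -44] -> [432, 180, -396] -> 3
  [26, 17, 18, 37, -22, 48, -16, 43, -22, 48] -> [48, 48, 43, 37, 26, 18, 17, -16, -22, -22] -> [48, 48, 26, 18, -16, -22, -22] -> [432, 432, 234, 162, -144, -198, -198] -> 7
  [-23, 46, -40, -18] -> [46, -18, -23, -40] -> [46, -18, -40] -> [414, -162, -360] -> 3
  [23, -50, 20, -4] -> [23, 20, -4, -50] -> [20, -4, -50] -> [180, -36, -450] -> 3

1; 3; 7; 3; 3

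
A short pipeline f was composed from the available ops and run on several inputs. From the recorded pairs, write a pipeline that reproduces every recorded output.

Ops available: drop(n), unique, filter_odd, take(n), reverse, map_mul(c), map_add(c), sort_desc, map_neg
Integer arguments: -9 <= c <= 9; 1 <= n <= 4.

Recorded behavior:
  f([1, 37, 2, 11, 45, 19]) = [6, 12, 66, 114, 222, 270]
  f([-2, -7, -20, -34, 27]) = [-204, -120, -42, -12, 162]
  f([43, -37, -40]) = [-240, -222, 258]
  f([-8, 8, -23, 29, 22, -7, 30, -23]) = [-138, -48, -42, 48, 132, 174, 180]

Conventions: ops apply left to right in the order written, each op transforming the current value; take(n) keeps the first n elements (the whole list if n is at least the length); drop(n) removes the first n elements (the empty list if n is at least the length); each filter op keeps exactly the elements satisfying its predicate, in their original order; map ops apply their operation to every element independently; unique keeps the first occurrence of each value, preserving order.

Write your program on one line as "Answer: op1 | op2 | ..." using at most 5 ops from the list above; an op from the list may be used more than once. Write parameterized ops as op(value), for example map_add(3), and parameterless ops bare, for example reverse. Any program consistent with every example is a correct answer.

map_mul(6) | sort_desc | unique | reverse

Check, running the answer program on each example:
  [1, 37, 2, 11, 45, 19] -> [6, 222, 12, 66, 270, 114] -> [270, 222, 114, 66, 12, 6] -> [270, 222, 114, 66, 12, 6] -> [6, 12, 66, 114, 222, 270]
  [-2, -7, -20, -34, 27] -> [-12, -42, -120, -204, 162] -> [162, -12, -42, -120, -204] -> [162, -12, -42, -120, -204] -> [-204, -120, -42, -12, 162]
  [43, -37, -40] -> [258, -222, -240] -> [258, -222, -240] -> [258, -222, -240] -> [-240, -222, 258]
  [-8, 8, -23, 29, 22, -7, 30, -23] -> [-48, 48, -138, 174, 132, -42, 180, -138] -> [180, 174, 132, 48, -42, -48, -138, -138] -> [180, 174, 132, 48, -42, -48, -138] -> [-138, -48, -42, 48, 132, 174, 180]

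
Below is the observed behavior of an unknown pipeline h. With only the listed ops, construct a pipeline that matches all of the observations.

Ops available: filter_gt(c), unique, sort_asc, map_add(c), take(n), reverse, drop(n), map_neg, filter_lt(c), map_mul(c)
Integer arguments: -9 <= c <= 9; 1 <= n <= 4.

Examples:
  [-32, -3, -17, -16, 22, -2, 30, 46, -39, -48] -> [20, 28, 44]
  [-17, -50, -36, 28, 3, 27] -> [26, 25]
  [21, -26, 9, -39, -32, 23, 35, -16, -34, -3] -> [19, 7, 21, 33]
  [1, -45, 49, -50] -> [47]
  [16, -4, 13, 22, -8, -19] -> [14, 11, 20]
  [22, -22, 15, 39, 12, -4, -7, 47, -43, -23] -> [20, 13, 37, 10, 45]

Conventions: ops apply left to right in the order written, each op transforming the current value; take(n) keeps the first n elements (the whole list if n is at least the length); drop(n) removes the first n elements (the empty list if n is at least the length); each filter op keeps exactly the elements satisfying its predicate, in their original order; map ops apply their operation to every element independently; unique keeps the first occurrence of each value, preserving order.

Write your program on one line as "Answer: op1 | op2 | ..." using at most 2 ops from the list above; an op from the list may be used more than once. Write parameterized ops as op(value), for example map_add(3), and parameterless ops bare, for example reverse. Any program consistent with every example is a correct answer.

filter_gt(3) | map_add(-2)

Check, running the answer program on each example:
  [-32, -3, -17, -16, 22, -2, 30, 46, -39, -48] -> [22, 30, 46] -> [20, 28, 44]
  [-17, -50, -36, 28, 3, 27] -> [28, 27] -> [26, 25]
  [21, -26, 9, -39, -32, 23, 35, -16, -34, -3] -> [21, 9, 23, 35] -> [19, 7, 21, 33]
  [1, -45, 49, -50] -> [49] -> [47]
  [16, -4, 13, 22, -8, -19] -> [16, 13, 22] -> [14, 11, 20]
  [22, -22, 15, 39, 12, -4, -7, 47, -43, -23] -> [22, 15, 39, 12, 47] -> [20, 13, 37, 10, 45]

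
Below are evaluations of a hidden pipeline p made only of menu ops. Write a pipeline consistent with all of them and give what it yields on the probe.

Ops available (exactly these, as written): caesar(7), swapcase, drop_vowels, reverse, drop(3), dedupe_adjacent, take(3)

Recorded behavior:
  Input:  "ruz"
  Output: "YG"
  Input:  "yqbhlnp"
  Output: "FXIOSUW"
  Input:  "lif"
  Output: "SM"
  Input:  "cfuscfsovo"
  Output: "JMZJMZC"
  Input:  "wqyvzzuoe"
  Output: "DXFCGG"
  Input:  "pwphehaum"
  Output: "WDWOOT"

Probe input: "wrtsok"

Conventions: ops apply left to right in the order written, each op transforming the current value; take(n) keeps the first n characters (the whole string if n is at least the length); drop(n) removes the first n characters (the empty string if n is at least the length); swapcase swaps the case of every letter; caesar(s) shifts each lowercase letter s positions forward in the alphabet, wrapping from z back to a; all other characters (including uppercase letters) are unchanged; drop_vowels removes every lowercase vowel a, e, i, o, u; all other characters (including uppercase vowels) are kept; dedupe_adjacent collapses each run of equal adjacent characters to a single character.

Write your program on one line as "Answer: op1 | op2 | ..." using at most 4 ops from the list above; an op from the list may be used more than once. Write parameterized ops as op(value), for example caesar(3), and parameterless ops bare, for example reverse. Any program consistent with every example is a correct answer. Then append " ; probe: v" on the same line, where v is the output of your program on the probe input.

drop_vowels | caesar(7) | swapcase ; probe: "DYAZR"

Check, running the answer program on each example:
  "ruz" -> "rz" -> "yg" -> "YG"
  "yqbhlnp" -> "yqbhlnp" -> "fxiosuw" -> "FXIOSUW"
  "lif" -> "lf" -> "sm" -> "SM"
  "cfuscfsovo" -> "cfscfsv" -> "jmzjmzc" -> "JMZJMZC"
  "wqyvzzuoe" -> "wqyvzz" -> "dxfcgg" -> "DXFCGG"
  "pwphehaum" -> "pwphhm" -> "wdwoot" -> "WDWOOT"
  probe: "wrtsok" -> "wrtsk" -> "dyazr" -> "DYAZR"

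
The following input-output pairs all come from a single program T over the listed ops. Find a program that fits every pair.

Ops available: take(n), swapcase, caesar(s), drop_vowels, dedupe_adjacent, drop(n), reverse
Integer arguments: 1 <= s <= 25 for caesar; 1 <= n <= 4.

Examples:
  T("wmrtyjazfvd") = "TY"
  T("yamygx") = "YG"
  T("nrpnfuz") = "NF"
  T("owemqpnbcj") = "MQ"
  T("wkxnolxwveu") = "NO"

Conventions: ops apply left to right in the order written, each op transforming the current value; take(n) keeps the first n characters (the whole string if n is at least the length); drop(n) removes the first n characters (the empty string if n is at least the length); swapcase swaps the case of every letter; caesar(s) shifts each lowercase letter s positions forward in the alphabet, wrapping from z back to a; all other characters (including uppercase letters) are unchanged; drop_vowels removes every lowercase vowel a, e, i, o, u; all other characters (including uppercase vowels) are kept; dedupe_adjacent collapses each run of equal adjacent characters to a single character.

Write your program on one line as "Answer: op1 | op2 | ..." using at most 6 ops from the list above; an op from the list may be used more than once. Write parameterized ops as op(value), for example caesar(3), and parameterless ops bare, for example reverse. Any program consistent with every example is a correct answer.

reverse | swapcase | reverse | drop(3) | take(2)

Check, running the answer program on each example:
  "wmrtyjazfvd" -> "dvfzajytrmw" -> "DVFZAJYTRMW" -> "WMRTYJAZFVD" -> "TYJAZFVD" -> "TY"
  "yamygx" -> "xgymay" -> "XGYMAY" -> "YAMYGX" -> "YGX" -> "YG"
  "nrpnfuz" -> "zufnprn" -> "ZUFNPRN" -> "NRPNFUZ" -> "NFUZ" -> "NF"
  "owemqpnbcj" -> "jcbnpqmewo" -> "JCBNPQMEWO" -> "OWEMQPNBCJ" -> "MQPNBCJ" -> "MQ"
  "wkxnolxwveu" -> "uevwxlonxkw" -> "UEVWXLONXKW" -> "WKXNOLXWVEU" -> "NOLXWVEU" -> "NO"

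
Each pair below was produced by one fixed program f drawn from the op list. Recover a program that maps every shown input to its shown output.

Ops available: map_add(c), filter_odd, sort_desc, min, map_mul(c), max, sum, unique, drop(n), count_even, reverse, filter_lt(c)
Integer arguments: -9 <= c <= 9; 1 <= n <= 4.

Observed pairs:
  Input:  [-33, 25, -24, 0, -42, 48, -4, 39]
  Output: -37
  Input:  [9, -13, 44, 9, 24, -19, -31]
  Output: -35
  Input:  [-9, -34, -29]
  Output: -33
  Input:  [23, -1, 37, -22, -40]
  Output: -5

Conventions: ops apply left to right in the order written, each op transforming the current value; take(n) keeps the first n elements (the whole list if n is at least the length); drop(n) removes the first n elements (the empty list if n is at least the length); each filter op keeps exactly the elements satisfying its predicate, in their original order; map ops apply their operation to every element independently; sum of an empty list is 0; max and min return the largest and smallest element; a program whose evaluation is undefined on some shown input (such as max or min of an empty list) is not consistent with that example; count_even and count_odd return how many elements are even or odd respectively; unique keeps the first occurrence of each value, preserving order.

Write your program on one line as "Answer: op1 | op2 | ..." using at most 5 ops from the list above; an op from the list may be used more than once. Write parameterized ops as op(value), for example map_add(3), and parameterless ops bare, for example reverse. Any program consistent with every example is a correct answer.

sort_desc | filter_odd | map_add(-4) | unique | min

Check, running the answer program on each example:
  [-33, 25, -24, 0, -42, 48, -4, 39] -> [48, 39, 25, 0, -4, -24, -33, -42] -> [39, 25, -33] -> [35, 21, -37] -> [35, 21, -37] -> -37
  [9, -13, 44, 9, 24, -19, -31] -> [44, 24, 9, 9, -13, -19, -31] -> [9, 9, -13, -19, -31] -> [5, 5, -17, -23, -35] -> [5, -17, -23, -35] -> -35
  [-9, -34, -29] -> [-9, -29, -34] -> [-9, -29] -> [-13, -33] -> [-13, -33] -> -33
  [23, -1, 37, -22, -40] -> [37, 23, -1, -22, -40] -> [37, 23, -1] -> [33, 19, -5] -> [33, 19, -5] -> -5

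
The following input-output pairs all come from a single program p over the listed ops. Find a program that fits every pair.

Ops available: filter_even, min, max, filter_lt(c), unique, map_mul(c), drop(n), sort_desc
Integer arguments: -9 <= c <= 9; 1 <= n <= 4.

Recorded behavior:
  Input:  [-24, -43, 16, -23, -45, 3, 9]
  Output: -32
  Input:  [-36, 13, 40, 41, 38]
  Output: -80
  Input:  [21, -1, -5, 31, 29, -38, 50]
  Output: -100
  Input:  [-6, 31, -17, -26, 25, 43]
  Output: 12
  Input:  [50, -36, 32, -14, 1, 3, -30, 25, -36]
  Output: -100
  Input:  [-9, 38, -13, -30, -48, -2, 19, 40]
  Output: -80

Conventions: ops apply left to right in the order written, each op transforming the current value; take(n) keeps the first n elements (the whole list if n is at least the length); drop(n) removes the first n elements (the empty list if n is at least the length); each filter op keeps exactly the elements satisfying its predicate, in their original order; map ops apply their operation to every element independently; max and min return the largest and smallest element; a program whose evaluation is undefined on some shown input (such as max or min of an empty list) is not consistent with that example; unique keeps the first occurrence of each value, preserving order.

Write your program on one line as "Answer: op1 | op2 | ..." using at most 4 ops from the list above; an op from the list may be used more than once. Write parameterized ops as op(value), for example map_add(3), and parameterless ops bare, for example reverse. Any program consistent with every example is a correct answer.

filter_even | map_mul(-2) | min

Check, running the answer program on each example:
  [-24, -43, 16, -23, -45, 3, 9] -> [-24, 16] -> [48, -32] -> -32
  [-36, 13, 40, 41, 38] -> [-36, 40, 38] -> [72, -80, -76] -> -80
  [21, -1, -5, 31, 29, -38, 50] -> [-38, 50] -> [76, -100] -> -100
  [-6, 31, -17, -26, 25, 43] -> [-6, -26] -> [12, 52] -> 12
  [50, -36, 32, -14, 1, 3, -30, 25, -36] -> [50, -36, 32, -14, -30, -36] -> [-100, 72, -64, 28, 60, 72] -> -100
  [-9, 38, -13, -30, -48, -2, 19, 40] -> [38, -30, -48, -2, 40] -> [-76, 60, 96, 4, -80] -> -80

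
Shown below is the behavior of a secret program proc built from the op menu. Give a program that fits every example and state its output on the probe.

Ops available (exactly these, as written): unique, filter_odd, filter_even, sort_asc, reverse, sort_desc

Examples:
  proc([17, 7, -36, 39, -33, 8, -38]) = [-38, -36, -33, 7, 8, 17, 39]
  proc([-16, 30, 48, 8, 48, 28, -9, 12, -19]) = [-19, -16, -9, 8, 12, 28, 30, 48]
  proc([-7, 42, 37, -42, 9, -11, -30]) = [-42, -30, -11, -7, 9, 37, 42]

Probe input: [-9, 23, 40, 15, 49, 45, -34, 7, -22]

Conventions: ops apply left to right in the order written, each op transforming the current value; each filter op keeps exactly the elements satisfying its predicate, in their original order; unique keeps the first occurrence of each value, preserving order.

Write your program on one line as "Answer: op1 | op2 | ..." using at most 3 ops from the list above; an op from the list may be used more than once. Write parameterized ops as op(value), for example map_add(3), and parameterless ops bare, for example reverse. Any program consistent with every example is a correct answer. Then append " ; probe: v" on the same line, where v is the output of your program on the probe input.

unique | sort_desc | sort_asc ; probe: [-34, -22, -9, 7, 15, 23, 40, 45, 49]

Check, running the answer program on each example:
  [17, 7, -36, 39, -33, 8, -38] -> [17, 7, -36, 39, -33, 8, -38] -> [39, 17, 8, 7, -33, -36, -38] -> [-38, -36, -33, 7, 8, 17, 39]
  [-16, 30, 48, 8, 48, 28, -9, 12, -19] -> [-16, 30, 48, 8, 28, -9, 12, -19] -> [48, 30, 28, 12, 8, -9, -16, -19] -> [-19, -16, -9, 8, 12, 28, 30, 48]
  [-7, 42, 37, -42, 9, -11, -30] -> [-7, 42, 37, -42, 9, -11, -30] -> [42, 37, 9, -7, -11, -30, -42] -> [-42, -30, -11, -7, 9, 37, 42]
  probe: [-9, 23, 40, 15, 49, 45, -34, 7, -22] -> [-9, 23, 40, 15, 49, 45, -34, 7, -22] -> [49, 45, 40, 23, 15, 7, -9, -22, -34] -> [-34, -22, -9, 7, 15, 23, 40, 45, 49]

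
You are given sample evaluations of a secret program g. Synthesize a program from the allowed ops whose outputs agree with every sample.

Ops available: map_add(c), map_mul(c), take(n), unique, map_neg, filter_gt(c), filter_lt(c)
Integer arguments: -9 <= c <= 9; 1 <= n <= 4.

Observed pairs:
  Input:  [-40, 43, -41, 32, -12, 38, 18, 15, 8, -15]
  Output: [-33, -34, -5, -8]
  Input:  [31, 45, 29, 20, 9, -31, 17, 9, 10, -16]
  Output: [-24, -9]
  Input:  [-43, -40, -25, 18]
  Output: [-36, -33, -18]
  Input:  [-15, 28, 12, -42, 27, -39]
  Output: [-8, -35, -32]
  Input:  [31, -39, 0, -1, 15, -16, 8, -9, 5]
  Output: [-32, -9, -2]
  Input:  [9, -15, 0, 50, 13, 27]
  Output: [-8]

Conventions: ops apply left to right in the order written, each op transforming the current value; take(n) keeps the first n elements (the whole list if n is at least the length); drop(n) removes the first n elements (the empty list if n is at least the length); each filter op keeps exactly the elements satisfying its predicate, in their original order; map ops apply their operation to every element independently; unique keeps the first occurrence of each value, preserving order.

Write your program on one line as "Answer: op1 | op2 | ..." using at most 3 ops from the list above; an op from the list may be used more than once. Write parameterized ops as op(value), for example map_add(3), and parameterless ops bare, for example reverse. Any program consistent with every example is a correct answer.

map_add(2) | map_add(5) | filter_lt(-1)

Check, running the answer program on each example:
  [-40, 43, -41, 32, -12, 38, 18, 15, 8, -15] -> [-38, 45, -39, 34, -10, 40, 20, 17, 10, -13] -> [-33, 50, -34, 39, -5, 45, 25, 22, 15, -8] -> [-33, -34, -5, -8]
  [31, 45, 29, 20, 9, -31, 17, 9, 10, -16] -> [33, 47, 31, 22, 11, -29, 19, 11, 12, -14] -> [38, 52, 36, 27, 16, -24, 24, 16, 17, -9] -> [-24, -9]
  [-43, -40, -25, 18] -> [-41, -38, -23, 20] -> [-36, -33, -18, 25] -> [-36, -33, -18]
  [-15, 28, 12, -42, 27, -39] -> [-13, 30, 14, -40, 29, -37] -> [-8, 35, 19, -35, 34, -32] -> [-8, -35, -32]
  [31, -39, 0, -1, 15, -16, 8, -9, 5] -> [33, -37, 2, 1, 17, -14, 10, -7, 7] -> [38, -32, 7, 6, 22, -9, 15, -2, 12] -> [-32, -9, -2]
  [9, -15, 0, 50, 13, 27] -> [11, -13, 2, 52, 15, 29] -> [16, -8, 7, 57, 20, 34] -> [-8]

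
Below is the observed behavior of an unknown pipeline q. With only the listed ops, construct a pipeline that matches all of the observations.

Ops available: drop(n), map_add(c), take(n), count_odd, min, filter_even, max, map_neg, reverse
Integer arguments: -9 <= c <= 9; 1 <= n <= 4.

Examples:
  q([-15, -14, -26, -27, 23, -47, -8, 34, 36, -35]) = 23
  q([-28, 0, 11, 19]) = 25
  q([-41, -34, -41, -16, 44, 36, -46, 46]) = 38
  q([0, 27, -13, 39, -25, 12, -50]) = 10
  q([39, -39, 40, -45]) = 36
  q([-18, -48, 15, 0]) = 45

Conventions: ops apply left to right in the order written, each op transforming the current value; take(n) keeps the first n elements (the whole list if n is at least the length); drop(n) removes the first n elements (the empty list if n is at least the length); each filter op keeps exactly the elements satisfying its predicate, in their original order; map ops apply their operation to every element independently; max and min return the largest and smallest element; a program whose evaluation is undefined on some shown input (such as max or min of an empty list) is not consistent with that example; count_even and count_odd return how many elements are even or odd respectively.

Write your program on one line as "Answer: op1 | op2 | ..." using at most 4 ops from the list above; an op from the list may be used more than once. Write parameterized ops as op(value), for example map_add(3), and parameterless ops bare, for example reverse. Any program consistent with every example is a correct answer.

map_add(3) | map_neg | take(3) | max

Check, running the answer program on each example:
  [-15, -14, -26, -27, 23, -47, -8, 34, 36, -35] -> [-12, -11, -23, -24, 26, -44, -5, 37, 39, -32] -> [12, 11, 23, 24, -26, 44, 5, -37, -39, 32] -> [12, 11, 23] -> 23
  [-28, 0, 11, 19] -> [-25, 3, 14, 22] -> [25, -3, -14, -22] -> [25, -3, -14] -> 25
  [-41, -34, -41, -16, 44, 36, -46, 46] -> [-38, -31, -38, -13, 47, 39, -43, 49] -> [38, 31, 38, 13, -47, -39, 43, -49] -> [38, 31, 38] -> 38
  [0, 27, -13, 39, -25, 12, -50] -> [3, 30, -10, 42, -22, 15, -47] -> [-3, -30, 10, -42, 22, -15, 47] -> [-3, -30, 10] -> 10
  [39, -39, 40, -45] -> [42, -36, 43, -42] -> [-42, 36, -43, 42] -> [-42, 36, -43] -> 36
  [-18, -48, 15, 0] -> [-15, -45, 18, 3] -> [15, 45, -18, -3] -> [15, 45, -18] -> 45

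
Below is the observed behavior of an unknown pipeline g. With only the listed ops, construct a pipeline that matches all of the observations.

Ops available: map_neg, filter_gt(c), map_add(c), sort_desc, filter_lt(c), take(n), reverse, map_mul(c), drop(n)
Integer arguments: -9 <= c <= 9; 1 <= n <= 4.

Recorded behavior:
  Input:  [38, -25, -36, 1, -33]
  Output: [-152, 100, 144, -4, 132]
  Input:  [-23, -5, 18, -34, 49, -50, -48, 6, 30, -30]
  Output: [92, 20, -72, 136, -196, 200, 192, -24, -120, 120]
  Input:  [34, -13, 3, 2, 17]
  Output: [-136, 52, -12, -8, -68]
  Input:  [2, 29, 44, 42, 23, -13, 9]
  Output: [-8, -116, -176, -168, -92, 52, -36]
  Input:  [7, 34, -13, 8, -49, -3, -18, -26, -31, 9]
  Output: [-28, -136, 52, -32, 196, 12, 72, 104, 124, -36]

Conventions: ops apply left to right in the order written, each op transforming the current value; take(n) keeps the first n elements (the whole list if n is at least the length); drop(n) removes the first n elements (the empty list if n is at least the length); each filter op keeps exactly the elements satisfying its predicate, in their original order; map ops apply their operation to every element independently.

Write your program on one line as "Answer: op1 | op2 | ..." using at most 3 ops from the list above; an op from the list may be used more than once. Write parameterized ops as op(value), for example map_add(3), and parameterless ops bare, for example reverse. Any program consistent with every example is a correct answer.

map_neg | map_mul(-4) | map_neg

Check, running the answer program on each example:
  [38, -25, -36, 1, -33] -> [-38, 25, 36, -1, 33] -> [152, -100, -144, 4, -132] -> [-152, 100, 144, -4, 132]
  [-23, -5, 18, -34, 49, -50, -48, 6, 30, -30] -> [23, 5, -18, 34, -49, 50, 48, -6, -30, 30] -> [-92, -20, 72, -136, 196, -200, -192, 24, 120, -120] -> [92, 20, -72, 136, -196, 200, 192, -24, -120, 120]
  [34, -13, 3, 2, 17] -> [-34, 13, -3, -2, -17] -> [136, -52, 12, 8, 68] -> [-136, 52, -12, -8, -68]
  [2, 29, 44, 42, 23, -13, 9] -> [-2, -29, -44, -42, -23, 13, -9] -> [8, 116, 176, 168, 92, -52, 36] -> [-8, -116, -176, -168, -92, 52, -36]
  [7, 34, -13, 8, -49, -3, -18, -26, -31, 9] -> [-7, -34, 13, -8, 49, 3, 18, 26, 31, -9] -> [28, 136, -52, 32, -196, -12, -72, -104, -124, 36] -> [-28, -136, 52, -32, 196, 12, 72, 104, 124, -36]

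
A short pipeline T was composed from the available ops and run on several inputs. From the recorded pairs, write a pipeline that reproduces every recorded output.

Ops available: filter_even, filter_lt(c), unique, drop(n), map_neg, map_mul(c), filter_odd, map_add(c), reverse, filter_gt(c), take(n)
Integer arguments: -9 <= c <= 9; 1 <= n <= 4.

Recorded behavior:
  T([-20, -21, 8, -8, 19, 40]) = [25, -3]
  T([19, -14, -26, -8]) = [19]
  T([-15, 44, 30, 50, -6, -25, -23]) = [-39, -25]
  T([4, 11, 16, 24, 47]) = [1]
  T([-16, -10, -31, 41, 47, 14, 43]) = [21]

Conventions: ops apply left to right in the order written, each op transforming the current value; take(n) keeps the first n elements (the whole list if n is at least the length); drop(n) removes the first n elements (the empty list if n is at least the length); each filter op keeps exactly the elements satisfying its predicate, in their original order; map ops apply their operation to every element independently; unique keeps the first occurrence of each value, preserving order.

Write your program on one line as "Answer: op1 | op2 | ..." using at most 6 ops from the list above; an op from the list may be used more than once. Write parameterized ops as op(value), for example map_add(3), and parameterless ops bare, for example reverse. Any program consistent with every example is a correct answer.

map_add(-5) | reverse | filter_odd | map_neg | drop(2) | reverse

Check, running the answer program on each example:
  [-20, -21, 8, -8, 19, 40] -> [-25, -26, 3, -13, 14, 35] -> [35, 14, -13, 3, -26, -25] -> [35, -13, 3, -25] -> [-35, 13, -3, 25] -> [-3, 25] -> [25, -3]
  [19, -14, -26, -8] -> [14, -19, -31, -13] -> [-13, -31, -19, 14] -> [-13, -31, -19] -> [13, 31, 19] -> [19] -> [19]
  [-15, 44, 30, 50, -6, -25, -23] -> [-20, 39, 25, 45, -11, -30, -28] -> [-28, -30, -11, 45, 25, 39, -20] -> [-11, 45, 25, 39] -> [11, -45, -25, -39] -> [-25, -39] -> [-39, -25]
  [4, 11, 16, 24, 47] -> [-1, 6, 11, 19, 42] -> [42, 19, 11, 6, -1] -> [19, 11, -1] -> [-19, -11, 1] -> [1] -> [1]
  [-16, -10, -31, 41, 47, 14, 43] -> [-21, -15, -36, 36, 42, 9, 38] -> [38, 9, 42, 36, -36, -15, -21] -> [9, -15, -21] -> [-9, 15, 21] -> [21] -> [21]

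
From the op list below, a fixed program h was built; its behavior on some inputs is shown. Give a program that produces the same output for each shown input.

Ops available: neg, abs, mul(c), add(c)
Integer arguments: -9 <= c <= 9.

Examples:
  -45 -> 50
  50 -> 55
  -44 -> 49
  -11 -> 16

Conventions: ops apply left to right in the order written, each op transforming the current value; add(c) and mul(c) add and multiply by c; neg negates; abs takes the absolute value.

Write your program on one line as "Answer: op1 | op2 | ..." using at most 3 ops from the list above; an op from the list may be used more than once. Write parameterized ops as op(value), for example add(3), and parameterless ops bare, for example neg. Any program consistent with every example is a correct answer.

abs | add(9) | add(-4)

Check, running the answer program on each example:
  -45 -> 45 -> 54 -> 50
  50 -> 50 -> 59 -> 55
  -44 -> 44 -> 53 -> 49
  -11 -> 11 -> 20 -> 16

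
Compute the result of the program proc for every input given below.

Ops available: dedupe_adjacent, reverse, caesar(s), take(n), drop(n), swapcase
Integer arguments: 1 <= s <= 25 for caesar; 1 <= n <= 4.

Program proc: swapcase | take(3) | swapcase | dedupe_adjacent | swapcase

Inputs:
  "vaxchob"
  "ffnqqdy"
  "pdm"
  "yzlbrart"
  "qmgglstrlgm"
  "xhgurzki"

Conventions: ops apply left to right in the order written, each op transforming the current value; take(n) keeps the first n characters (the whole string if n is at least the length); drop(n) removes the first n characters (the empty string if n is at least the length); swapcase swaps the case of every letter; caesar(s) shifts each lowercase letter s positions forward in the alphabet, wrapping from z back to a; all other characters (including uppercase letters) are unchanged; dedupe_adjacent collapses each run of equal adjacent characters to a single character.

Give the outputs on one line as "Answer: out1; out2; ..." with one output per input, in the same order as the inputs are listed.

"VAX"; "FN"; "PDM"; "YZL"; "QMG"; "XHG"

Execution, op by op:
  "vaxchob" -> "VAXCHOB" -> "VAX" -> "vax" -> "vax" -> "VAX"
  "ffnqqdy" -> "FFNQQDY" -> "FFN" -> "ffn" -> "fn" -> "FN"
  "pdm" -> "PDM" -> "PDM" -> "pdm" -> "pdm" -> "PDM"
  "yzlbrart" -> "YZLBRART" -> "YZL" -> "yzl" -> "yzl" -> "YZL"
  "qmgglstrlgm" -> "QMGGLSTRLGM" -> "QMG" -> "qmg" -> "qmg" -> "QMG"
  "xhgurzki" -> "XHGURZKI" -> "XHG" -> "xhg" -> "xhg" -> "XHG"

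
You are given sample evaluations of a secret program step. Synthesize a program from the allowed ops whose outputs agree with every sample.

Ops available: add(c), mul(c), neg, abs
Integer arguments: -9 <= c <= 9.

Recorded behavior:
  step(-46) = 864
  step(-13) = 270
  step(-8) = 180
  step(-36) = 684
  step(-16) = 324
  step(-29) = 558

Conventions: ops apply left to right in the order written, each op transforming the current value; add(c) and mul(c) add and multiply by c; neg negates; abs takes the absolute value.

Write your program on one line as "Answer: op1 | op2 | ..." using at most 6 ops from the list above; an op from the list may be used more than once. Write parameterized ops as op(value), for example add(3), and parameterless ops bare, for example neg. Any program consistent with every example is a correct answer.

add(-7) | neg | add(-5) | mul(9) | neg | mul(-2)

Check, running the answer program on each example:
  -46 -> -53 -> 53 -> 48 -> 432 -> -432 -> 864
  -13 -> -20 -> 20 -> 15 -> 135 -> -135 -> 270
  -8 -> -15 -> 15 -> 10 -> 90 -> -90 -> 180
  -36 -> -43 -> 43 -> 38 -> 342 -> -342 -> 684
  -16 -> -23 -> 23 -> 18 -> 162 -> -162 -> 324
  -29 -> -36 -> 36 -> 31 -> 279 -> -279 -> 558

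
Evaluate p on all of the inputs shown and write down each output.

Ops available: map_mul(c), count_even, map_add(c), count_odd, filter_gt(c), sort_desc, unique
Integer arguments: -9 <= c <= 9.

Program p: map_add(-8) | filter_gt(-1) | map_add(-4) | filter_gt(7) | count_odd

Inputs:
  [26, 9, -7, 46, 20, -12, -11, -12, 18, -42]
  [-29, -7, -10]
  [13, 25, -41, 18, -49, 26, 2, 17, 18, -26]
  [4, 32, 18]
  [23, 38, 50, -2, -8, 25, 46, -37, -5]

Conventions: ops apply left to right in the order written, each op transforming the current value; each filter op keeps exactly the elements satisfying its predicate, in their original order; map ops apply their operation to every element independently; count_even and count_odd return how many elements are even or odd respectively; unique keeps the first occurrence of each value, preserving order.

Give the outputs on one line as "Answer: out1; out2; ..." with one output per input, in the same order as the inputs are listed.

0; 0; 1; 0; 2

Execution, op by op:
  [26, 9, -7, 46, 20, -12, -11, -12, 18, -42] -> [18, 1, -15, 38, 12, -20, -19, -20, 10, -50] -> [18, 1, 38, 12, 10] -> [14, -3, 34, 8, 6] -> [14, 34, 8] -> 0
  [-29, -7, -10] -> [-37, -15, -18] -> [] -> [] -> [] -> 0
  [13, 25, -41, 18, -49, 26, 2, 17, 18, -26] -> [5, 17, -49, 10, -57, 18, -6, 9, 10, -34] -> [5, 17, 10, 18, 9, 10] -> [1, 13, 6, 14, 5, 6] -> [13, 14] -> 1
  [4, 32, 18] -> [-4, 24, 10] -> [24, 10] -> [20, 6] -> [20] -> 0
  [23, 38, 50, -2, -8, 25, 46, -37, -5] -> [15, 30, 42, -10, -16, 17, 38, -45, -13] -> [15, 30, 42, 17, 38] -> [11, 26, 38, 13, 34] -> [11, 26, 38, 13, 34] -> 2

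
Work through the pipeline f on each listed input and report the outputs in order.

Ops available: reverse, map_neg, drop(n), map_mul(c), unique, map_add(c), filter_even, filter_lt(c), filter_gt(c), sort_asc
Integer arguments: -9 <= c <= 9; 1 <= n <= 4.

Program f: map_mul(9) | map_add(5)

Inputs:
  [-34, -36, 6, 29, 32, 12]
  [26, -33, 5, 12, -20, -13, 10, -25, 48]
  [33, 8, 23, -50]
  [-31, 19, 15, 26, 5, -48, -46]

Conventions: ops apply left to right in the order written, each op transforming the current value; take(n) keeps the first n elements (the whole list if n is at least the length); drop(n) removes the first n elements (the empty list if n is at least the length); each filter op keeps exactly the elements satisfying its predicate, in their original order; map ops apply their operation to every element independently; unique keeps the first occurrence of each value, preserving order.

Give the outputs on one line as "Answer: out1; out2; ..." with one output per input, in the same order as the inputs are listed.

[-301, -319, 59, 266, 293, 113]; [239, -292, 50, 113, -175, -112, 95, -220, 437]; [302, 77, 212, -445]; [-274, 176, 140, 239, 50, -427, -409]

Execution, op by op:
  [-34, -36, 6, 29, 32, 12] -> [-306, -324, 54, 261, 288, 108] -> [-301, -319, 59, 266, 293, 113]
  [26, -33, 5, 12, -20, -13, 10, -25, 48] -> [234, -297, 45, 108, -180, -117, 90, -225, 432] -> [239, -292, 50, 113, -175, -112, 95, -220, 437]
  [33, 8, 23, -50] -> [297, 72, 207, -450] -> [302, 77, 212, -445]
  [-31, 19, 15, 26, 5, -48, -46] -> [-279, 171, 135, 234, 45, -432, -414] -> [-274, 176, 140, 239, 50, -427, -409]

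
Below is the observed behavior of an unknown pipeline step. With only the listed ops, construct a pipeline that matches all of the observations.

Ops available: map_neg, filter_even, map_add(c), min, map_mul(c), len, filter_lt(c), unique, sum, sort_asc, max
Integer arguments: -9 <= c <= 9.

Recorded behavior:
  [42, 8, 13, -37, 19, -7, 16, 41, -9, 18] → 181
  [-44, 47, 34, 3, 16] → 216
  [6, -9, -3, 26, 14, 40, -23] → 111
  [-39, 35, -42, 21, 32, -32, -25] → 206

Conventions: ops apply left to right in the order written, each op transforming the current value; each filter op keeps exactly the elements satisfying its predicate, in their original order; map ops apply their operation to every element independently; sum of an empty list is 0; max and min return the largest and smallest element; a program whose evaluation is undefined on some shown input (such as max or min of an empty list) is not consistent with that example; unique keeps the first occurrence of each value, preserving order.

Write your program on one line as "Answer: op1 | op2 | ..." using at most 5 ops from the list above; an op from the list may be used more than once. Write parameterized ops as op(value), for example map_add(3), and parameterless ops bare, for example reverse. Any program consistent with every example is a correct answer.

map_neg | map_mul(5) | sort_asc | map_add(-4) | max

Check, running the answer program on each example:
  [42, 8, 13, -37, 19, -7, 16, 41, -9, 18] -> [-42, -8, -13, 37, -19, 7, -16, -41, 9, -18] -> [-210, -40, -65, 185, -95, 35, -80, -205, 45, -90] -> [-210, -205, -95, -90, -80, -65, -40, 35, 45, 185] -> [-214, -209, -99, -94, -84, -69, -44, 31, 41, 181] -> 181
  [-44, 47, 34, 3, 16] -> [44, -47, -34, -3, -16] -> [220, -235, -170, -15, -80] -> [-235, -170, -80, -15, 220] -> [-239, -174, -84, -19, 216] -> 216
  [6, -9, -3, 26, 14, 40, -23] -> [-6, 9, 3, -26, -14, -40, 23] -> [-30, 45, 15, -130, -70, -200, 115] -> [-200, -130, -70, -30, 15, 45, 115] -> [-204, -134, -74, -34, 11, 41, 111] -> 111
  [-39, 35, -42, 21, 32, -32, -25] -> [39, -35, 42, -21, -32, 32, 25] -> [195, -175, 210, -105, -160, 160, 125] -> [-175, -160, -105, 125, 160, 195, 210] -> [-179, -164, -109, 121, 156, 191, 206] -> 206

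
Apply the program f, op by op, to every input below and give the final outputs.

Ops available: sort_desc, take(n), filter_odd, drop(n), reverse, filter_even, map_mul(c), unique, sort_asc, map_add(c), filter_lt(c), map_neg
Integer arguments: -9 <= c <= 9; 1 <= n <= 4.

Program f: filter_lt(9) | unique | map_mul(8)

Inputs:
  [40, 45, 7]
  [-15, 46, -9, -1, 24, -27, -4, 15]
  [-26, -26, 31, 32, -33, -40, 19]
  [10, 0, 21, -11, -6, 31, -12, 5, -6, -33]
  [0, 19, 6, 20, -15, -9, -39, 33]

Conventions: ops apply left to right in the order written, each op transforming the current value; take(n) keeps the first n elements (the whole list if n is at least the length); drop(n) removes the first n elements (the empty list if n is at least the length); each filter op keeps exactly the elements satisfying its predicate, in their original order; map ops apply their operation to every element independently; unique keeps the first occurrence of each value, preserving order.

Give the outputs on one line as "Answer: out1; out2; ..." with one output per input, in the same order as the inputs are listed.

[56]; [-120, -72, -8, -216, -32]; [-208, -264, -320]; [0, -88, -48, -96, 40, -264]; [0, 48, -120, -72, -312]

Execution, op by op:
  [40, 45, 7] -> [7] -> [7] -> [56]
  [-15, 46, -9, -1, 24, -27, -4, 15] -> [-15, -9, -1, -27, -4] -> [-15, -9, -1, -27, -4] -> [-120, -72, -8, -216, -32]
  [-26, -26, 31, 32, -33, -40, 19] -> [-26, -26, -33, -40] -> [-26, -33, -40] -> [-208, -264, -320]
  [10, 0, 21, -11, -6, 31, -12, 5, -6, -33] -> [0, -11, -6, -12, 5, -6, -33] -> [0, -11, -6, -12, 5, -33] -> [0, -88, -48, -96, 40, -264]
  [0, 19, 6, 20, -15, -9, -39, 33] -> [0, 6, -15, -9, -39] -> [0, 6, -15, -9, -39] -> [0, 48, -120, -72, -312]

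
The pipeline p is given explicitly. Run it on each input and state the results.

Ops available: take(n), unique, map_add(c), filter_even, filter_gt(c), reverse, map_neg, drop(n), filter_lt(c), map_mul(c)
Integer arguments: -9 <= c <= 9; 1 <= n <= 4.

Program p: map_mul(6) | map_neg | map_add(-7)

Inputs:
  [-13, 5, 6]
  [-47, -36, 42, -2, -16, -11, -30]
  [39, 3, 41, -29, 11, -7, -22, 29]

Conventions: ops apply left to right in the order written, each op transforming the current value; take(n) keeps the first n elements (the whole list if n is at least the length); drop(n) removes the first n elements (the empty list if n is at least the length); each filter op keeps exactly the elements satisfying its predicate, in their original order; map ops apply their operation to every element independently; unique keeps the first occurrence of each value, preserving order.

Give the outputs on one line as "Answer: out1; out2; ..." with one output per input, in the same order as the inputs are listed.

Execution, op by op:
  [-13, 5, 6] -> [-78, 30, 36] -> [78, -30, -36] -> [71, -37, -43]
  [-47, -36, 42, -2, -16, -11, -30] -> [-282, -216, 252, -12, -96, -66, -180] -> [282, 216, -252, 12, 96, 66, 180] -> [275, 209, -259, 5, 89, 59, 173]
  [39, 3, 41, -29, 11, -7, -22, 29] -> [234, 18, 246, -174, 66, -42, -132, 174] -> [-234, -18, -246, 174, -66, 42, 132, -174] -> [-241, -25, -253, 167, -73, 35, 125, -181]

[71, -37, -43]; [275, 209, -259, 5, 89, 59, 173]; [-241, -25, -253, 167, -73, 35, 125, -181]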